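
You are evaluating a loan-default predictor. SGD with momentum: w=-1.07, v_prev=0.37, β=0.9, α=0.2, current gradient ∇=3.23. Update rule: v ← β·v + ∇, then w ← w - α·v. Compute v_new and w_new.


v_new = 0.9·0.37 + 3.23 = 0.333 + 3.23 = 3.563
w_new = -1.07 - 0.2·3.563 = -1.07 - 0.7126 = -1.7826

v_new=3.563, w_new=-1.7826


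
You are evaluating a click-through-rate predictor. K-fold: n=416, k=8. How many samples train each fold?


Fold size = 416/8 = 52
Training per fold = 416 - 52 = 364

364


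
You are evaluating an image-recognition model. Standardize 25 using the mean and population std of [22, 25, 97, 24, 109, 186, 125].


μ = 84, σ = 58.3144
z = (25 - 84)/58.3144 = -1.0118

-1.0118


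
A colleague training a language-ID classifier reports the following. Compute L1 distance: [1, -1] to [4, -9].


d = |1-4| + |-1+ 9|
  = 3 + 8
  = 11

11


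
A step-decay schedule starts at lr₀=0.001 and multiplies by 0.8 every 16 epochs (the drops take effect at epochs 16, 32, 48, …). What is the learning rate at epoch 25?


n_drops = ⌊25/16⌋ = 1
lr = 0.001·0.8^1 = 0.001·0.8 = 0.0008

0.0008


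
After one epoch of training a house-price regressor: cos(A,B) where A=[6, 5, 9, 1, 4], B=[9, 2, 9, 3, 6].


A·B = 6·9 + 5·2 + 9·9 + 1·3 + 4·6 = 172
‖A‖ = √159 = 12.6095, ‖B‖ = √211 = 14.5258
cos = 172/(√159·√211) = 172/√33549 = 0.939

0.939


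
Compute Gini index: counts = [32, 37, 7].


Probabilities: [32/76, 37/76, 7/76] ≈ [0.4211, 0.4868, 0.0921]
Σpᵢ² = (1024 + 1369 + 49)/76² = 2442/5776
Gini = 1 - Σpᵢ² = 1 - 2442/5776 = 0.5772

0.5772


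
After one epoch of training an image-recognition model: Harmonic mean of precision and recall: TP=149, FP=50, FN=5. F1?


Precision = 149/199 = 0.7487
Recall = 149/154 = 0.9675
F1 = 2·P·R/(P+R) = 2·TP/(2·TP+FP+FN) = 298/(298+50+5) = 298/353 = 0.8442

0.8442


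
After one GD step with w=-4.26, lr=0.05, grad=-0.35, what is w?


w_new = w - α·∇
= -4.26 - 0.05·-0.35
= -4.26 + 0.0175
= -4.2425

-4.2425


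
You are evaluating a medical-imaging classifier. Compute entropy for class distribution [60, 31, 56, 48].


Probabilities: [60/195, 31/195, 56/195, 48/195] ≈ [0.3077, 0.159, 0.2872, 0.2462]
H = -((60/195)·log₂(60/195) + (31/195)·log₂(31/195) + (56/195)·log₂(56/195) + (48/195)·log₂(48/195))
  = 1.9597 bits

1.9597 bits


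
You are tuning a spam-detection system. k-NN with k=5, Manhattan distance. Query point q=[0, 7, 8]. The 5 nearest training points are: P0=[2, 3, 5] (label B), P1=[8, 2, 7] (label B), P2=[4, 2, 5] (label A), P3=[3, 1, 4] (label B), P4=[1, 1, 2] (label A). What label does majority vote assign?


d(q,P0) = 9  (label B)
d(q,P1) = 14  (label B)
d(q,P2) = 12  (label A)
d(q,P3) = 13  (label B)
d(q,P4) = 13  (label A)
Votes: A=2, B=3
Majority → B

B


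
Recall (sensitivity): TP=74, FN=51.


Recall = TP/(TP+FN)
= 74/(74+51)
= 74/125 = 59.2%

59.2%


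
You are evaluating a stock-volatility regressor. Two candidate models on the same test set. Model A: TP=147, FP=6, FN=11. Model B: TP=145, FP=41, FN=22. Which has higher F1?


Model A: P=147/153=0.9608, R=147/158=0.9304, F1=2PR/(P+R)=2TP/(2TP+FP+FN)=294/311=0.9453
Model B: P=145/186=0.7796, R=145/167=0.8683, F1=2PR/(P+R)=2TP/(2TP+FP+FN)=290/353=0.8215
0.9453 > 0.8215 → Model A

Model A


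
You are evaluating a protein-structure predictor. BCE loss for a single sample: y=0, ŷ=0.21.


BCE = -[y·ln(p) + (1-y)·ln(1-p)]
= -0 - 1·ln(1-0.21)
= -ln(0.79) = 0.2357

0.2357


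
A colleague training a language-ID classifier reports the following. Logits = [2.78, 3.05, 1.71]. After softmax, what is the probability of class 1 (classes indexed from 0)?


Exponentials: e^2.78=16.119, e^3.05=21.1153, e^1.71=5.529
Sum = 42.7633
Softmax = [0.3769, 0.4938, 0.1293]
p[1] = 21.1153/42.7633 = 0.4938

0.4938


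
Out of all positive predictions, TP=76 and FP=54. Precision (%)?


Precision = TP/(TP+FP)
= 76/(76+54)
= 76/130 = 58.46%

58.46%


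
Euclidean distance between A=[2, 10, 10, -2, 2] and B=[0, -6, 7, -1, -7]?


d = √((2-0)² + (10+ 6)² + (10-7)² + (-2+ 1)² + (2+ 7)²)
  = √(4 + 256 + 9 + 1 + 81)
  = √351 = 18.735

18.735


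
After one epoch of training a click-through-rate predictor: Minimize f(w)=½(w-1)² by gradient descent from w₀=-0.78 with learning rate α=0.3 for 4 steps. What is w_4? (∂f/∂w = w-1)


step 1: grad = -0.78-1 = -1.78; w = -0.78 - 0.3·(-1.78) = -0.246
step 2: grad = -0.246-1 = -1.246; w = -0.246 - 0.3·(-1.246) = 0.1278
step 3: grad = 0.1278-1 = -0.8722; w = 0.1278 - 0.3·(-0.8722) = 0.38946
step 4: grad = 0.38946-1 = -0.61054; w = 0.38946 - 0.3·(-0.61054) = 0.572622

0.572622


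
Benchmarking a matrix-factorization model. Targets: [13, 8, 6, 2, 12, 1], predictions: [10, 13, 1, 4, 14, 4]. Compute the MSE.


Squared errors: (13-10)²=9, (8-13)²=25, (6-1)²=25, (2-4)²=4, (12-14)²=4, (1-4)²=9
Sum = 76
MSE = 76/6 = 38/3

38/3


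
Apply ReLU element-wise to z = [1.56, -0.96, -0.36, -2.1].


ReLU(1.56) = max(0, 1.56) = 1.56
ReLU(-0.96) = max(0, -0.96) = 0.0
ReLU(-0.36) = max(0, -0.36) = 0.0
ReLU(-2.1) = max(0, -2.1) = 0.0
result = [1.56, 0.0, 0.0, 0.0]

[1.56, 0.0, 0.0, 0.0]


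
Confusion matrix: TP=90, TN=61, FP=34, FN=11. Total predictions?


Total = TP + TN + FP + FN
= 90 + 61 + 34 + 11
= 196
(Predicted positive: 124, predicted negative: 72)

196


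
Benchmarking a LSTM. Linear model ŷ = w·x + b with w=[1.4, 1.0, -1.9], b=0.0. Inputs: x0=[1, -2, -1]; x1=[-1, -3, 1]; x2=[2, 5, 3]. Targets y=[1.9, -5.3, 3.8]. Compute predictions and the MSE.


ŷ0 = (1.4)·(1) + (1.0)·(-2) + (-1.9)·(-1) + 0.0 = 1.3
ŷ1 = (1.4)·(-1) + (1.0)·(-3) + (-1.9)·(1) + 0.0 = -6.3
ŷ2 = (1.4)·(2) + (1.0)·(5) + (-1.9)·(3) + 0.0 = 2.1
errors² = [0.36, 1.0, 2.89]
MSE = 4.2500/3 = 1.4167

1.4167


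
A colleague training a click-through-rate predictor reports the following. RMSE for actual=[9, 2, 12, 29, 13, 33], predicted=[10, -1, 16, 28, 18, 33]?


MSE = 52/6 = 8.6667
RMSE = √(52/6) = 2.9439

2.9439


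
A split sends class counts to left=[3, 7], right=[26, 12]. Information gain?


Parent = [29, 19], H_parent = 0.9685
H_left = 0.8813 (n=10), H_right = 0.8997 (n=38)
H_children = (10/48)·0.8813 + (38/48)·0.8997 = 0.8959
IG = 0.9685 - 0.8959 = 0.0726

0.0726


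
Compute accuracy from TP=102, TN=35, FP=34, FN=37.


Accuracy = (TP+TN)/(TP+TN+FP+FN)
= (102+35)/(208)
= 137/208 = 65.87%

65.87%


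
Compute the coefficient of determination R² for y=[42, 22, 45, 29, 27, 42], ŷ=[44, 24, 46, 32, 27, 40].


ȳ = 34.5
SS_res = Σ(y-ŷ)² = 22
SS_tot = Σ(y-ȳ)² = 465.5
R² = 1 - SS_res/SS_tot = 1 - 0.0473 = 0.9527

0.9527


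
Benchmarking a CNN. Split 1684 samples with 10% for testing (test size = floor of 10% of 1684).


Test = ⌊1684·10/100⌋ = 168
Train = 1684 - 168 = 1516

Train: 1516, Test: 168


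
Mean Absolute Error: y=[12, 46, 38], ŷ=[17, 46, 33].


Absolute errors: |12-17|=5, |46-46|=0, |38-33|=5
Sum = 10
MAE = 10/3 = 10/3

10/3


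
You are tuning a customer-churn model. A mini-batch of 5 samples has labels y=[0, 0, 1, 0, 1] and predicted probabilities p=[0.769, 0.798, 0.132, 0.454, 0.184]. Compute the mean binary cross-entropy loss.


L[0] = -ln(1-0.769) = -ln(0.231) = 1.4653
L[1] = -ln(1-0.798) = -ln(0.202) = 1.5995
L[2] = -ln(0.132) = 2.025
L[3] = -ln(1-0.454) = -ln(0.546) = 0.6051
L[4] = -ln(0.184) = 1.6928
mean = (1.4653 + 1.5995 + 2.025 + 0.6051 + 1.6928)/5 = 1.4775

1.4775


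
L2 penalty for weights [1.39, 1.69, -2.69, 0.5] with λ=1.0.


‖w‖₂² = (1.39)² + (1.69)² + (-2.69)² + (0.5)²
     = 1.9321 + 2.8561 + 7.2361 + 0.25
     = 12.2743
λ·‖w‖₂² = 1.0·12.2743 = 12.2743

12.2743


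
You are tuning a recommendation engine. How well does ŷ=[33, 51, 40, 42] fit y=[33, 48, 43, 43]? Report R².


ȳ = 41.75
SS_res = Σ(y-ŷ)² = 19
SS_tot = Σ(y-ȳ)² = 118.75
R² = 1 - SS_res/SS_tot = 1 - 0.16 = 0.84

0.84


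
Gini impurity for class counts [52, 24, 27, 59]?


Probabilities: [52/162, 24/162, 27/162, 59/162] ≈ [0.321, 0.1481, 0.1667, 0.3642]
Σpᵢ² = (2704 + 576 + 729 + 3481)/162² = 7490/26244
Gini = 1 - Σpᵢ² = 1 - 7490/26244 = 0.7146

0.7146


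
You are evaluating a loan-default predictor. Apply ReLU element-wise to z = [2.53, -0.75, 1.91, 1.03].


ReLU(2.53) = max(0, 2.53) = 2.53
ReLU(-0.75) = max(0, -0.75) = 0.0
ReLU(1.91) = max(0, 1.91) = 1.91
ReLU(1.03) = max(0, 1.03) = 1.03
result = [2.53, 0.0, 1.91, 1.03]

[2.53, 0.0, 1.91, 1.03]


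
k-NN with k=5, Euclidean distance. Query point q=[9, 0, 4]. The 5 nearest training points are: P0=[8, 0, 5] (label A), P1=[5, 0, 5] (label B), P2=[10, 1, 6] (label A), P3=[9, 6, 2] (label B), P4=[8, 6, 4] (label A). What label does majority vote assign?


d(q,P0) = 1.4142  (label A)
d(q,P1) = 4.1231  (label B)
d(q,P2) = 2.4495  (label A)
d(q,P3) = 6.3246  (label B)
d(q,P4) = 6.0828  (label A)
Votes: A=3, B=2
Majority → A

A


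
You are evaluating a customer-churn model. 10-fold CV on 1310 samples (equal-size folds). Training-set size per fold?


Fold size = 1310/10 = 131
Training per fold = 1310 - 131 = 1179

1179


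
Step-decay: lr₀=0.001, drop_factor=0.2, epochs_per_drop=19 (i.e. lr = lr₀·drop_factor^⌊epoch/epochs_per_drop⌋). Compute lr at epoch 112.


n_drops = ⌊112/19⌋ = 5
lr = 0.001·0.2^5 = 0.001·0.00032 = 0.00000032

0.00000032


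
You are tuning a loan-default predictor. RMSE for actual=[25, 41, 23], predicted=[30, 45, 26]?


MSE = 50/3 = 16.6667
RMSE = √(50/3) = 4.0825

4.0825


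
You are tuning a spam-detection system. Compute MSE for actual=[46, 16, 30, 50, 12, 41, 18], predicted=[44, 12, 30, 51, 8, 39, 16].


Squared errors: (46-44)²=4, (16-12)²=16, (30-30)²=0, (50-51)²=1, (12-8)²=16, (41-39)²=4, (18-16)²=4
Sum = 45
MSE = 45/7 = 45/7

45/7


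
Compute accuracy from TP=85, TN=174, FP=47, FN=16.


Accuracy = (TP+TN)/(TP+TN+FP+FN)
= (85+174)/(322)
= 259/322 = 80.43%

80.43%


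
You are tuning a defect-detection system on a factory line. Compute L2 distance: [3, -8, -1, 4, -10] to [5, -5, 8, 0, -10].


d = √((3-5)² + (-8+ 5)² + (-1-8)² + (4-0)² + (-10+ 10)²)
  = √(4 + 9 + 81 + 16 + 0)
  = √110 = 10.4881

10.4881


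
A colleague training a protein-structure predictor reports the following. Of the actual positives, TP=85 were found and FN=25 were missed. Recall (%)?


Recall = TP/(TP+FN)
= 85/(85+25)
= 85/110 = 77.27%

77.27%


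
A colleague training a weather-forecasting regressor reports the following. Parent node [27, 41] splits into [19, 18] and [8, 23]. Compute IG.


Parent = [27, 41], H_parent = 0.9692
H_left = 0.9995 (n=37), H_right = 0.8238 (n=31)
H_children = (37/68)·0.9995 + (31/68)·0.8238 = 0.9194
IG = 0.9692 - 0.9194 = 0.0498

0.0498


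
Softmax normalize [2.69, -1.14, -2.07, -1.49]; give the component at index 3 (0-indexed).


Exponentials: e^2.69=14.7317, e^-1.14=0.3198, e^-2.07=0.1262, e^-1.49=0.2254
Sum = 15.4031
Softmax = [0.9564, 0.0208, 0.0082, 0.0146]
p[3] = 0.2254/15.4031 = 0.0146

0.0146


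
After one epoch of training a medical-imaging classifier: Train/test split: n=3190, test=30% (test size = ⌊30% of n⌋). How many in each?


Test = ⌊3190·30/100⌋ = 957
Train = 3190 - 957 = 2233

Train: 2233, Test: 957


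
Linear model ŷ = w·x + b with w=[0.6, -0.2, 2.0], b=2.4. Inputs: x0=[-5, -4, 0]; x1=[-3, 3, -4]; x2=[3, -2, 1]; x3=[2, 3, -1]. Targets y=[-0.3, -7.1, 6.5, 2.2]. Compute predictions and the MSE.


ŷ0 = (0.6)·(-5) + (-0.2)·(-4) + (2.0)·(0) + 2.4 = 0.2
ŷ1 = (0.6)·(-3) + (-0.2)·(3) + (2.0)·(-4) + 2.4 = -8.0
ŷ2 = (0.6)·(3) + (-0.2)·(-2) + (2.0)·(1) + 2.4 = 6.6
ŷ3 = (0.6)·(2) + (-0.2)·(3) + (2.0)·(-1) + 2.4 = 1.0
errors² = [0.25, 0.81, 0.01, 1.44]
MSE = 2.5100/4 = 0.6275

0.6275


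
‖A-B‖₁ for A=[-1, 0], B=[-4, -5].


d = |-1+ 4| + |0+ 5|
  = 3 + 5
  = 8

8


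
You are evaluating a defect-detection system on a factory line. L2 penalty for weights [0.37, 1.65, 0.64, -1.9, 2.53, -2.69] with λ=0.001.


‖w‖₂² = (0.37)² + (1.65)² + (0.64)² + (-1.9)² + (2.53)² + (-2.69)²
     = 0.1369 + 2.7225 + 0.4096 + 3.61 + 6.4009 + 7.2361
     = 20.516
λ·‖w‖₂² = 0.001·20.516 = 0.020516

0.020516


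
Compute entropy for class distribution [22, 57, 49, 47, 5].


Probabilities: [22/180, 57/180, 49/180, 47/180, 5/180] ≈ [0.1222, 0.3167, 0.2722, 0.2611, 0.0278]
H = -((22/180)·log₂(22/180) + (57/180)·log₂(57/180) + (49/180)·log₂(49/180) + (47/180)·log₂(47/180) + (5/180)·log₂(5/180))
  = 2.0564 bits

2.0564 bits


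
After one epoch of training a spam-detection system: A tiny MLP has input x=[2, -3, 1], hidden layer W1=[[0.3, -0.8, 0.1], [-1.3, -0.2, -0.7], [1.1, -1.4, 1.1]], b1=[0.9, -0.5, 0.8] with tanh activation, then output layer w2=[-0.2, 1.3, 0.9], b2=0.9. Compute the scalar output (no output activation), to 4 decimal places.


z1[0] = (0.3)·(2) + (-0.8)·(-3) + (0.1)·(1) + 0.9 = 4.0
z1[1] = (-1.3)·(2) + (-0.2)·(-3) + (-0.7)·(1) - 0.5 = -3.2
z1[2] = (1.1)·(2) + (-1.4)·(-3) + (1.1)·(1) + 0.8 = 8.3
h = tanh(z1) = [0.9993, -0.9967, 1.0]
output = (-0.2)·(0.9993) + (1.3)·(-0.9967) + (0.9)·(1.0) + 0.9 = 0.3044

0.3044


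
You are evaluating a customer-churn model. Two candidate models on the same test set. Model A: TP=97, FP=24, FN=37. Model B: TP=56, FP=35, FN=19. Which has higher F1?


Model A: P=97/121=0.8017, R=97/134=0.7239, F1=2PR/(P+R)=2TP/(2TP+FP+FN)=194/255=0.7608
Model B: P=56/91=0.6154, R=56/75=0.7467, F1=2PR/(P+R)=2TP/(2TP+FP+FN)=112/166=0.6747
0.7608 > 0.6747 → Model A

Model A


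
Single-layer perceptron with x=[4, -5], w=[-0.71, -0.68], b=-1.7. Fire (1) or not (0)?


z = (4)·(-0.71) + (-5)·(-0.68) - 1.7
  = -1.14
step(z) = 0 (z<0)

0


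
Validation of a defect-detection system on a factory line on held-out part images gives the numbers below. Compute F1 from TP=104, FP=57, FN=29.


Precision = 104/161 = 0.646
Recall = 104/133 = 0.782
F1 = 2·P·R/(P+R) = 2·TP/(2·TP+FP+FN) = 208/(208+57+29) = 208/294 = 0.7075

0.7075


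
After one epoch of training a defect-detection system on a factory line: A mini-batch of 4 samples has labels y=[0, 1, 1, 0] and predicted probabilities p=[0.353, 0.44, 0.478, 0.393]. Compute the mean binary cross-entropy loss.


L[0] = -ln(1-0.353) = -ln(0.647) = 0.4354
L[1] = -ln(0.44) = 0.821
L[2] = -ln(0.478) = 0.7381
L[3] = -ln(1-0.393) = -ln(0.607) = 0.4992
mean = (0.4354 + 0.821 + 0.7381 + 0.4992)/4 = 0.6234

0.6234


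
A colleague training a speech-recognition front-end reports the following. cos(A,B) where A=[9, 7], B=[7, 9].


A·B = 9·7 + 7·9 = 126
‖A‖ = √130 = 11.4018, ‖B‖ = √130 = 11.4018
cos = 126/(√130·√130) = 126/√16900 = 0.9692

0.9692


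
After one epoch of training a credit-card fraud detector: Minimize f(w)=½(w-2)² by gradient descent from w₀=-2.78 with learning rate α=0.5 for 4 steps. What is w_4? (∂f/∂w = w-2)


step 1: grad = -2.78-2 = -4.78; w = -2.78 - 0.5·(-4.78) = -0.39
step 2: grad = -0.39-2 = -2.39; w = -0.39 - 0.5·(-2.39) = 0.805
step 3: grad = 0.805-2 = -1.195; w = 0.805 - 0.5·(-1.195) = 1.4025
step 4: grad = 1.4025-2 = -0.5975; w = 1.4025 - 0.5·(-0.5975) = 1.70125

1.70125


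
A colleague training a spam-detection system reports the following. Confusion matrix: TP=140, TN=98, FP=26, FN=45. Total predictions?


Total = TP + TN + FP + FN
= 140 + 98 + 26 + 45
= 309
(Predicted positive: 166, predicted negative: 143)

309


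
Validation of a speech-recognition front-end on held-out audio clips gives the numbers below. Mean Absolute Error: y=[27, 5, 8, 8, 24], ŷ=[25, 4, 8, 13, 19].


Absolute errors: |27-25|=2, |5-4|=1, |8-8|=0, |8-13|=5, |24-19|=5
Sum = 13
MAE = 13/5 = 13/5

13/5


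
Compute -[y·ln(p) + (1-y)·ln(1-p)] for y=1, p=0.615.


BCE = -[y·ln(p) + (1-y)·ln(1-p)]
= -1·ln(0.615) - 0
= -ln(0.615) = 0.4861

0.4861


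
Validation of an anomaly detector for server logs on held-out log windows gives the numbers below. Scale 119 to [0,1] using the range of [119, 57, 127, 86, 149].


min=57, max=149
(119-57)/(149-57) = 62/92 = 0.6739

0.6739


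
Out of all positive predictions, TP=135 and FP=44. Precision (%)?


Precision = TP/(TP+FP)
= 135/(135+44)
= 135/179 = 75.42%

75.42%


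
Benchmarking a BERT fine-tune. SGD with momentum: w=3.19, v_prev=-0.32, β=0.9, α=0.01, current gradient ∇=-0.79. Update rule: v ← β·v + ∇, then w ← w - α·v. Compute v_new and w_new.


v_new = 0.9·-0.32 - 0.79 = -0.288 - 0.79 = -1.078
w_new = 3.19 - 0.01·-1.078 = 3.19 + 0.01078 = 3.20078

v_new=-1.078, w_new=3.20078


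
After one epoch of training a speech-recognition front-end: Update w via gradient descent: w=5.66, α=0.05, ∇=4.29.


w_new = w - α·∇
= 5.66 - 0.05·4.29
= 5.66 - 0.2145
= 5.4455

5.4455


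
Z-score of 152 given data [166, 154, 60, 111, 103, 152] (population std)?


μ = 124.3333, σ = 36.8631
z = (152 - 124.3333)/36.8631 = 0.7505

0.7505


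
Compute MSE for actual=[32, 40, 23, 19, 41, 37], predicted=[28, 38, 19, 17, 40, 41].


Squared errors: (32-28)²=16, (40-38)²=4, (23-19)²=16, (19-17)²=4, (41-40)²=1, (37-41)²=16
Sum = 57
MSE = 57/6 = 19/2

19/2


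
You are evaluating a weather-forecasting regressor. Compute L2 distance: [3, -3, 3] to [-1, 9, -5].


d = √((3+ 1)² + (-3-9)² + (3+ 5)²)
  = √(16 + 144 + 64)
  = √224 = 14.9666

14.9666


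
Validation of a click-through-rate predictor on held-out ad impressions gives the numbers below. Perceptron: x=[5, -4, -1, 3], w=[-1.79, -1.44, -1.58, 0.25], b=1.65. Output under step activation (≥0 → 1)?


z = (5)·(-1.79) + (-4)·(-1.44) + (-1)·(-1.58) + (3)·(0.25) + 1.65
  = 0.79
step(z) = 1 (z≥0)

1


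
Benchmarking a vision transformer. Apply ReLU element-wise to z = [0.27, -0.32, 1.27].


ReLU(0.27) = max(0, 0.27) = 0.27
ReLU(-0.32) = max(0, -0.32) = 0.0
ReLU(1.27) = max(0, 1.27) = 1.27
result = [0.27, 0.0, 1.27]

[0.27, 0.0, 1.27]


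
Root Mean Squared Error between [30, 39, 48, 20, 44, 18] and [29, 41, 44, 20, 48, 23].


MSE = 62/6 = 10.3333
RMSE = √(62/6) = 3.2146

3.2146


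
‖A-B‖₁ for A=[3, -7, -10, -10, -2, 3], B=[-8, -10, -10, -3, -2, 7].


d = |3+ 8| + |-7+ 10| + |-10+ 10| + |-10+ 3| + |-2+ 2| + |3-7|
  = 11 + 3 + 0 + 7 + 0 + 4
  = 25

25


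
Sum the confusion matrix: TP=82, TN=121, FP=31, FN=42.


Total = TP + TN + FP + FN
= 82 + 121 + 31 + 42
= 276
(Predicted positive: 113, predicted negative: 163)

276


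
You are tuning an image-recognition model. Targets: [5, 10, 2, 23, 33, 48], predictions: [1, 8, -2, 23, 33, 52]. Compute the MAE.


Absolute errors: |5-1|=4, |10-8|=2, |2+ 2|=4, |23-23|=0, |33-33|=0, |48-52|=4
Sum = 14
MAE = 14/6 = 7/3

7/3


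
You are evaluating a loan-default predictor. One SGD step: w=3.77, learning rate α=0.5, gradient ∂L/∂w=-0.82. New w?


w_new = w - α·∇
= 3.77 - 0.5·-0.82
= 3.77 + 0.41
= 4.18

4.18


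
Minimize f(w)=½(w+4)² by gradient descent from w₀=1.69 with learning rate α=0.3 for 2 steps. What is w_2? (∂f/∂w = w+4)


step 1: grad = 1.69+4 = 5.69; w = 1.69 - 0.3·(5.69) = -0.017
step 2: grad = -0.017+4 = 3.983; w = -0.017 - 0.3·(3.983) = -1.2119

-1.2119


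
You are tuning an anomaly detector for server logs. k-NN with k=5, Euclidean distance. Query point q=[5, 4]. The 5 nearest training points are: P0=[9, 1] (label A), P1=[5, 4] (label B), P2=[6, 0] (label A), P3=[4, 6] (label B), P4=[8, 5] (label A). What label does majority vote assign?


d(q,P0) = 5.0  (label A)
d(q,P1) = 0.0  (label B)
d(q,P2) = 4.1231  (label A)
d(q,P3) = 2.2361  (label B)
d(q,P4) = 3.1623  (label A)
Votes: A=3, B=2
Majority → A

A


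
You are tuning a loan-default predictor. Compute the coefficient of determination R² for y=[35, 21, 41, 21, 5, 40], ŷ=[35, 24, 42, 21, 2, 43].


ȳ = 27.1667
SS_res = Σ(y-ŷ)² = 28
SS_tot = Σ(y-ȳ)² = 984.83
R² = 1 - SS_res/SS_tot = 1 - 0.0284 = 0.9716

0.9716


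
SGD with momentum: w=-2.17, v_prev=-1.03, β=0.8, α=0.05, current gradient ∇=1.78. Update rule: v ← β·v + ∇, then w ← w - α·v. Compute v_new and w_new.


v_new = 0.8·-1.03 + 1.78 = -0.824 + 1.78 = 0.956
w_new = -2.17 - 0.05·0.956 = -2.17 - 0.0478 = -2.2178

v_new=0.956, w_new=-2.2178


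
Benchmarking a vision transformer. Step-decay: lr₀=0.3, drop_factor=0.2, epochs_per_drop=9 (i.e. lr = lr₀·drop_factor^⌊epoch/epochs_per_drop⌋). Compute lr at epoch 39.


n_drops = ⌊39/9⌋ = 4
lr = 0.3·0.2^4 = 0.3·0.0016 = 0.00048

0.00048


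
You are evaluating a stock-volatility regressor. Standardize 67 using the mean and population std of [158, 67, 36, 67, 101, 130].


μ = 93.1667, σ = 41.3498
z = (67 - 93.1667)/41.3498 = -0.6328

-0.6328


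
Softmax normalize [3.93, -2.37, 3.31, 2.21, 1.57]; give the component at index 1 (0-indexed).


Exponentials: e^3.93=50.907, e^-2.37=0.0935, e^3.31=27.3851, e^2.21=9.1157, e^1.57=4.8066
Sum = 92.3079
Softmax = [0.5515, 0.001, 0.2967, 0.0988, 0.0521]
p[1] = 0.0935/92.3079 = 0.001

0.001


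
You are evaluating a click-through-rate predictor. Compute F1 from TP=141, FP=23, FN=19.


Precision = 141/164 = 0.8598
Recall = 141/160 = 0.8812
F1 = 2·P·R/(P+R) = 2·TP/(2·TP+FP+FN) = 282/(282+23+19) = 282/324 = 0.8704

0.8704


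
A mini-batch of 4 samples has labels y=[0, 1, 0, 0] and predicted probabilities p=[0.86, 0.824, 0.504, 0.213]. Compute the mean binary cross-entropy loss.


L[0] = -ln(1-0.86) = -ln(0.14) = 1.9661
L[1] = -ln(0.824) = 0.1936
L[2] = -ln(1-0.504) = -ln(0.496) = 0.7012
L[3] = -ln(1-0.213) = -ln(0.787) = 0.2395
mean = (1.9661 + 0.1936 + 0.7012 + 0.2395)/4 = 0.7751

0.7751


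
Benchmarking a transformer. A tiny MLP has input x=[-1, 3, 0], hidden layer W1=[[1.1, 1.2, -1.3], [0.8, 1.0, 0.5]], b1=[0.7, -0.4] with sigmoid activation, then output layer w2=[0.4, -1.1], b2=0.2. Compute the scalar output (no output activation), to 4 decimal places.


z1[0] = (1.1)·(-1) + (1.2)·(3) + (-1.3)·(0) + 0.7 = 3.2
z1[1] = (0.8)·(-1) + (1.0)·(3) + (0.5)·(0) - 0.4 = 1.8
h = sigmoid(z1) = [0.9608, 0.8581]
output = (0.4)·(0.9608) + (-1.1)·(0.8581) + 0.2 = -0.3596

-0.3596


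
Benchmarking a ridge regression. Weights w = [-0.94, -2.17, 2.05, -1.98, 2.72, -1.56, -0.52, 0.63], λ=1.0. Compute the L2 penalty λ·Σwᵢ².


‖w‖₂² = (-0.94)² + (-2.17)² + (2.05)² + (-1.98)² + (2.72)² + (-1.56)² + (-0.52)² + (0.63)²
     = 0.8836 + 4.7089 + 4.2025 + 3.9204 + 7.3984 + 2.4336 + 0.2704 + 0.3969
     = 24.2147
λ·‖w‖₂² = 1.0·24.2147 = 24.2147

24.2147


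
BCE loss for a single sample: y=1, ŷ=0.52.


BCE = -[y·ln(p) + (1-y)·ln(1-p)]
= -1·ln(0.52) - 0
= -ln(0.52) = 0.6539

0.6539


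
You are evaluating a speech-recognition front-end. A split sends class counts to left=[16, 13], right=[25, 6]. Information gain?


Parent = [41, 19], H_parent = 0.9007
H_left = 0.9923 (n=29), H_right = 0.7088 (n=31)
H_children = (29/60)·0.9923 + (31/60)·0.7088 = 0.8458
IG = 0.9007 - 0.8458 = 0.0549

0.0549


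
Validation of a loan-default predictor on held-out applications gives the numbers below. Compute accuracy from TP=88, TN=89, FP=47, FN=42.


Accuracy = (TP+TN)/(TP+TN+FP+FN)
= (88+89)/(266)
= 177/266 = 66.54%

66.54%


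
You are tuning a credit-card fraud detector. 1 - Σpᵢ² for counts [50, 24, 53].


Probabilities: [50/127, 24/127, 53/127] ≈ [0.3937, 0.189, 0.4173]
Σpᵢ² = (2500 + 576 + 2809)/127² = 5885/16129
Gini = 1 - Σpᵢ² = 1 - 5885/16129 = 0.6351

0.6351


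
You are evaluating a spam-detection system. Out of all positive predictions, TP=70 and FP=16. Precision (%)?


Precision = TP/(TP+FP)
= 70/(70+16)
= 70/86 = 81.4%

81.4%


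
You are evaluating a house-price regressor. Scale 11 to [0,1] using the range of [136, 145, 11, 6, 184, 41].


min=6, max=184
(11-6)/(184-6) = 5/178 = 0.0281

0.0281


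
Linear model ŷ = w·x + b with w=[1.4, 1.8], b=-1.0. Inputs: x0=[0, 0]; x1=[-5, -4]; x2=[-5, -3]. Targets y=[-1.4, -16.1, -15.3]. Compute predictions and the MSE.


ŷ0 = (1.4)·(0) + (1.8)·(0) - 1.0 = -1.0
ŷ1 = (1.4)·(-5) + (1.8)·(-4) - 1.0 = -15.2
ŷ2 = (1.4)·(-5) + (1.8)·(-3) - 1.0 = -13.4
errors² = [0.16, 0.81, 3.61]
MSE = 4.5800/3 = 1.5267

1.5267


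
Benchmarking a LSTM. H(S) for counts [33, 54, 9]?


Probabilities: [33/96, 54/96, 9/96] ≈ [0.3438, 0.5625, 0.0938]
H = -((33/96)·log₂(33/96) + (54/96)·log₂(54/96) + (9/96)·log₂(9/96))
  = 1.3166 bits

1.3166 bits


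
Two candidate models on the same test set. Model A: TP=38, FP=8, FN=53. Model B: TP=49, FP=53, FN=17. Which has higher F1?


Model A: P=38/46=0.8261, R=38/91=0.4176, F1=2PR/(P+R)=2TP/(2TP+FP+FN)=76/137=0.5547
Model B: P=49/102=0.4804, R=49/66=0.7424, F1=2PR/(P+R)=2TP/(2TP+FP+FN)=98/168=0.5833
0.5547 < 0.5833 → Model B

Model B


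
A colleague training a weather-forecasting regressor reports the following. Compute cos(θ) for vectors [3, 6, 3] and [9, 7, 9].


A·B = 3·9 + 6·7 + 3·9 = 96
‖A‖ = √54 = 7.3485, ‖B‖ = √211 = 14.5258
cos = 96/(√54·√211) = 96/√11394 = 0.8994

0.8994


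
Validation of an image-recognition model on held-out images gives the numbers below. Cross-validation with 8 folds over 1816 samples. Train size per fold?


Fold size = 1816/8 = 227
Training per fold = 1816 - 227 = 1589

1589


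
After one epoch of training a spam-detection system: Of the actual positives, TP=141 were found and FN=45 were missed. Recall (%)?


Recall = TP/(TP+FN)
= 141/(141+45)
= 141/186 = 75.81%

75.81%


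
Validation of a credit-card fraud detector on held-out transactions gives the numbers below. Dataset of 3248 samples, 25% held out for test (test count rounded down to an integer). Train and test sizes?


Test = ⌊3248·25/100⌋ = 812
Train = 3248 - 812 = 2436

Train: 2436, Test: 812


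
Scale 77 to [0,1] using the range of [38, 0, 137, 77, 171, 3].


min=0, max=171
(77-0)/(171-0) = 77/171 = 0.4503

0.4503


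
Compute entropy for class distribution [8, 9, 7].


Probabilities: [8/24, 9/24, 7/24] ≈ [0.3333, 0.375, 0.2917]
H = -((8/24)·log₂(8/24) + (9/24)·log₂(9/24) + (7/24)·log₂(7/24))
  = 1.5774 bits

1.5774 bits


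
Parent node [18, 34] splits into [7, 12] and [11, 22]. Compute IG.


Parent = [18, 34], H_parent = 0.9306
H_left = 0.9495 (n=19), H_right = 0.9183 (n=33)
H_children = (19/52)·0.9495 + (33/52)·0.9183 = 0.9297
IG = 0.9306 - 0.9297 = 0.0009

0.0009


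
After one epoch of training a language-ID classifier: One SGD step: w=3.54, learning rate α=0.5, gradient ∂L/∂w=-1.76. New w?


w_new = w - α·∇
= 3.54 - 0.5·-1.76
= 3.54 + 0.88
= 4.42

4.42


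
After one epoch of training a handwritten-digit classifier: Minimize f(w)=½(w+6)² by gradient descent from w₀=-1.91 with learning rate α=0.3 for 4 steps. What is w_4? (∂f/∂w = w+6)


step 1: grad = -1.91+6 = 4.09; w = -1.91 - 0.3·(4.09) = -3.137
step 2: grad = -3.137+6 = 2.863; w = -3.137 - 0.3·(2.863) = -3.9959
step 3: grad = -3.9959+6 = 2.0041; w = -3.9959 - 0.3·(2.0041) = -4.59713
step 4: grad = -4.59713+6 = 1.40287; w = -4.59713 - 0.3·(1.40287) = -5.017991

-5.017991


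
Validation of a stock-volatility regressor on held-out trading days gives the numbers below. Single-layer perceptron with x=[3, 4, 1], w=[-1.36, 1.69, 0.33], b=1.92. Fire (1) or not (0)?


z = (3)·(-1.36) + (4)·(1.69) + (1)·(0.33) + 1.92
  = 4.93
step(z) = 1 (z≥0)

1


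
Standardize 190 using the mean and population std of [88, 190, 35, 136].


μ = 112.25, σ = 57.3689
z = (190 - 112.25)/57.3689 = 1.3553

1.3553


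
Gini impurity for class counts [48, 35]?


Probabilities: [48/83, 35/83] ≈ [0.5783, 0.4217]
Σpᵢ² = (2304 + 1225)/83² = 3529/6889
Gini = 1 - Σpᵢ² = 1 - 3529/6889 = 0.4877

0.4877


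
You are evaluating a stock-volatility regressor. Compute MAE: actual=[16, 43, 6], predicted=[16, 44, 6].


Absolute errors: |16-16|=0, |43-44|=1, |6-6|=0
Sum = 1
MAE = 1/3 = 1/3

1/3


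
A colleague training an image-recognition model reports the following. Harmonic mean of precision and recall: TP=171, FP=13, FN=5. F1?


Precision = 171/184 = 0.9293
Recall = 171/176 = 0.9716
F1 = 2·P·R/(P+R) = 2·TP/(2·TP+FP+FN) = 342/(342+13+5) = 342/360 = 0.95

0.95


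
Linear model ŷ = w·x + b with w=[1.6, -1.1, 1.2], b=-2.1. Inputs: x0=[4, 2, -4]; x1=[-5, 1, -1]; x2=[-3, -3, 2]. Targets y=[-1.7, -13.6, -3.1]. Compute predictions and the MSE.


ŷ0 = (1.6)·(4) + (-1.1)·(2) + (1.2)·(-4) - 2.1 = -2.7
ŷ1 = (1.6)·(-5) + (-1.1)·(1) + (1.2)·(-1) - 2.1 = -12.4
ŷ2 = (1.6)·(-3) + (-1.1)·(-3) + (1.2)·(2) - 2.1 = -1.2
errors² = [1.0, 1.44, 3.61]
MSE = 6.0500/3 = 2.0167

2.0167


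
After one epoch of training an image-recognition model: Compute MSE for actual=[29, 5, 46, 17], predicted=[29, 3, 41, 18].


Squared errors: (29-29)²=0, (5-3)²=4, (46-41)²=25, (17-18)²=1
Sum = 30
MSE = 30/4 = 15/2

15/2


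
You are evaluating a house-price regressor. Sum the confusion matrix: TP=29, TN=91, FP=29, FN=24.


Total = TP + TN + FP + FN
= 29 + 91 + 29 + 24
= 173
(Predicted positive: 58, predicted negative: 115)

173


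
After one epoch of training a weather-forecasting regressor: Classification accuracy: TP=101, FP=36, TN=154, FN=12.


Accuracy = (TP+TN)/(TP+TN+FP+FN)
= (101+154)/(303)
= 255/303 = 84.16%

84.16%


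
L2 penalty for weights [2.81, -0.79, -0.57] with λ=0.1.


‖w‖₂² = (2.81)² + (-0.79)² + (-0.57)²
     = 7.8961 + 0.6241 + 0.3249
     = 8.8451
λ·‖w‖₂² = 0.1·8.8451 = 0.88451

0.88451


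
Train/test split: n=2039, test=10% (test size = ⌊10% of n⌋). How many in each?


Test = ⌊2039·10/100⌋ = 203
Train = 2039 - 203 = 1836

Train: 1836, Test: 203


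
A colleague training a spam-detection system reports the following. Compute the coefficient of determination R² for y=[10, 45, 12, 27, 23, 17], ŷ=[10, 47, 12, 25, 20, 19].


ȳ = 22.3333
SS_res = Σ(y-ŷ)² = 21
SS_tot = Σ(y-ȳ)² = 823.33
R² = 1 - SS_res/SS_tot = 1 - 0.0255 = 0.9745

0.9745


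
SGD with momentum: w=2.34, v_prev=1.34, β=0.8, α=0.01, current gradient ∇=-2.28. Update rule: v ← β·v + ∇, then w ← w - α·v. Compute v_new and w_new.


v_new = 0.8·1.34 - 2.28 = 1.072 - 2.28 = -1.208
w_new = 2.34 - 0.01·-1.208 = 2.34 + 0.01208 = 2.35208

v_new=-1.208, w_new=2.35208


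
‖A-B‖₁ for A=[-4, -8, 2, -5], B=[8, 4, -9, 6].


d = |-4-8| + |-8-4| + |2+ 9| + |-5-6|
  = 12 + 12 + 11 + 11
  = 46

46


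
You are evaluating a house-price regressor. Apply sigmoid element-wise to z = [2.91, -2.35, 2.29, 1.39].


σ(2.91) = 1/(1+e^-2.91) = 0.9483
σ(-2.35) = 1/(1+e^2.35) = 0.0871
σ(2.29) = 1/(1+e^-2.29) = 0.908
σ(1.39) = 1/(1+e^-1.39) = 0.8006
result = [0.9483, 0.0871, 0.908, 0.8006]

[0.9483, 0.0871, 0.908, 0.8006]


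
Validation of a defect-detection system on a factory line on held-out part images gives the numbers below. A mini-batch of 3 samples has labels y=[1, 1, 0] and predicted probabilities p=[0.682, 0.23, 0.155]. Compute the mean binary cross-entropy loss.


L[0] = -ln(0.682) = 0.3827
L[1] = -ln(0.23) = 1.4697
L[2] = -ln(1-0.155) = -ln(0.845) = 0.1684
mean = (0.3827 + 1.4697 + 0.1684)/3 = 0.6736

0.6736


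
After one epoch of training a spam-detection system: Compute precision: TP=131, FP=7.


Precision = TP/(TP+FP)
= 131/(131+7)
= 131/138 = 94.93%

94.93%


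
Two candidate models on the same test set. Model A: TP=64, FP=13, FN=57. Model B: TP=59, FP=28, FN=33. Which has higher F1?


Model A: P=64/77=0.8312, R=64/121=0.5289, F1=2PR/(P+R)=2TP/(2TP+FP+FN)=128/198=0.6465
Model B: P=59/87=0.6782, R=59/92=0.6413, F1=2PR/(P+R)=2TP/(2TP+FP+FN)=118/179=0.6592
0.6465 < 0.6592 → Model B

Model B


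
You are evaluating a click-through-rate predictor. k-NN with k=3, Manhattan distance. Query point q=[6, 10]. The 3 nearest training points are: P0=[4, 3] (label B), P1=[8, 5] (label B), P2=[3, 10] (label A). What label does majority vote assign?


d(q,P0) = 9  (label B)
d(q,P1) = 7  (label B)
d(q,P2) = 3  (label A)
Votes: A=1, B=2
Majority → B

B


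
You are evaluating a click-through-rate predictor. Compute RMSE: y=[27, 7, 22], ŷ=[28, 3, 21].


MSE = 18/3 = 6
RMSE = √(18/3) = 2.4495

2.4495


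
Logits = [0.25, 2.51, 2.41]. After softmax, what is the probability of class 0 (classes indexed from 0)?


Exponentials: e^0.25=1.284, e^2.51=12.3049, e^2.41=11.134
Sum = 24.7229
Softmax = [0.0519, 0.4977, 0.4503]
p[0] = 1.284/24.7229 = 0.0519

0.0519


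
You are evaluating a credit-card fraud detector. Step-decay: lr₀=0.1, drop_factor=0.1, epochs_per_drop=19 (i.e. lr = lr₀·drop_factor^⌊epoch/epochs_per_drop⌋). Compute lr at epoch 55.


n_drops = ⌊55/19⌋ = 2
lr = 0.1·0.1^2 = 0.1·0.01 = 0.001

0.001


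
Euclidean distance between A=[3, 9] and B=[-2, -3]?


d = √((3+ 2)² + (9+ 3)²)
  = √(25 + 144)
  = √169 = 13.0

13.0


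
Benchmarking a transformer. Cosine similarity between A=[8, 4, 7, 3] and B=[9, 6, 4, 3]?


A·B = 8·9 + 4·6 + 7·4 + 3·3 = 133
‖A‖ = √138 = 11.7473, ‖B‖ = √142 = 11.9164
cos = 133/(√138·√142) = 133/√19596 = 0.9501

0.9501


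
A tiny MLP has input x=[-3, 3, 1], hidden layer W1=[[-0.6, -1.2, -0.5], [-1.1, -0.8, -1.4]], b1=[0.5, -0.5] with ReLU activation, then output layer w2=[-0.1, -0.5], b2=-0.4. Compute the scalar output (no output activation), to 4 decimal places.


z1[0] = (-0.6)·(-3) + (-1.2)·(3) + (-0.5)·(1) + 0.5 = -1.8
z1[1] = (-1.1)·(-3) + (-0.8)·(3) + (-1.4)·(1) - 0.5 = -1.0
h = ReLU(z1) = [0.0, 0.0]
output = (-0.1)·(0.0) + (-0.5)·(0.0) - 0.4 = -0.4

-0.4


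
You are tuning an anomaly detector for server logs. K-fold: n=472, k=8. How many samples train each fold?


Fold size = 472/8 = 59
Training per fold = 472 - 59 = 413

413


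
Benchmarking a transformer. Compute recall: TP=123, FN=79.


Recall = TP/(TP+FN)
= 123/(123+79)
= 123/202 = 60.89%

60.89%


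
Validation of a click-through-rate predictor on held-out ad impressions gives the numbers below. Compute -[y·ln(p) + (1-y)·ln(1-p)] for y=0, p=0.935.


BCE = -[y·ln(p) + (1-y)·ln(1-p)]
= -0 - 1·ln(1-0.935)
= -ln(0.065) = 2.7334

2.7334


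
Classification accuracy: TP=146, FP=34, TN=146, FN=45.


Accuracy = (TP+TN)/(TP+TN+FP+FN)
= (146+146)/(371)
= 292/371 = 78.71%

78.71%


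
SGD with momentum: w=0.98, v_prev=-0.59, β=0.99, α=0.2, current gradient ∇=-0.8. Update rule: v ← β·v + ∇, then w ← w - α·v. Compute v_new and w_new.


v_new = 0.99·-0.59 - 0.8 = -0.5841 - 0.8 = -1.3841
w_new = 0.98 - 0.2·-1.3841 = 0.98 + 0.27682 = 1.25682

v_new=-1.3841, w_new=1.25682


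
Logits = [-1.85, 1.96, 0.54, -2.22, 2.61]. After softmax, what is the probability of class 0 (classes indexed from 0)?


Exponentials: e^-1.85=0.1572, e^1.96=7.0993, e^0.54=1.716, e^-2.22=0.1086, e^2.61=13.5991
Sum = 22.6802
Softmax = [0.0069, 0.313, 0.0757, 0.0048, 0.5996]
p[0] = 0.1572/22.6802 = 0.0069

0.0069


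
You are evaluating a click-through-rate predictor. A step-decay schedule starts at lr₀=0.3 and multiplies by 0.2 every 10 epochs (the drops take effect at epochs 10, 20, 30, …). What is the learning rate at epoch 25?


n_drops = ⌊25/10⌋ = 2
lr = 0.3·0.2^2 = 0.3·0.04 = 0.012

0.012


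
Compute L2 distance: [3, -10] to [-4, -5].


d = √((3+ 4)² + (-10+ 5)²)
  = √(49 + 25)
  = √74 = 8.6023

8.6023


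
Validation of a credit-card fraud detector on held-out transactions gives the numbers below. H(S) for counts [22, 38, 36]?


Probabilities: [22/96, 38/96, 36/96] ≈ [0.2292, 0.3958, 0.375]
H = -((22/96)·log₂(22/96) + (38/96)·log₂(38/96) + (36/96)·log₂(36/96))
  = 1.547 bits

1.547 bits


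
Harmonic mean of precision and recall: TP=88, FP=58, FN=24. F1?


Precision = 88/146 = 0.6027
Recall = 88/112 = 0.7857
F1 = 2·P·R/(P+R) = 2·TP/(2·TP+FP+FN) = 176/(176+58+24) = 176/258 = 0.6822

0.6822


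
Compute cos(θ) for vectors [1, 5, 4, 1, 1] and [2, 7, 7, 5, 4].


A·B = 1·2 + 5·7 + 4·7 + 1·5 + 1·4 = 74
‖A‖ = √44 = 6.6332, ‖B‖ = √143 = 11.9583
cos = 74/(√44·√143) = 74/√6292 = 0.9329

0.9329


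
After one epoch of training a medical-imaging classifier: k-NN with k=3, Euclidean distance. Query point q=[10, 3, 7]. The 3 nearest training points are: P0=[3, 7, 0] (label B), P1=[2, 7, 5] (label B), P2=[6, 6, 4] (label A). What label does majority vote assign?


d(q,P0) = 10.6771  (label B)
d(q,P1) = 9.1652  (label B)
d(q,P2) = 5.831  (label A)
Votes: A=1, B=2
Majority → B

B


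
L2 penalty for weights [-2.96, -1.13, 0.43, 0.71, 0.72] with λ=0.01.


‖w‖₂² = (-2.96)² + (-1.13)² + (0.43)² + (0.71)² + (0.72)²
     = 8.7616 + 1.2769 + 0.1849 + 0.5041 + 0.5184
     = 11.2459
λ·‖w‖₂² = 0.01·11.2459 = 0.112459

0.112459


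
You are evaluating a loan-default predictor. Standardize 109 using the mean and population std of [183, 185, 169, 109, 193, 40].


μ = 146.5, σ = 55.1233
z = (109 - 146.5)/55.1233 = -0.6803

-0.6803


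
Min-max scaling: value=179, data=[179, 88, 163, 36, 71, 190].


min=36, max=190
(179-36)/(190-36) = 143/154 = 0.9286

0.9286


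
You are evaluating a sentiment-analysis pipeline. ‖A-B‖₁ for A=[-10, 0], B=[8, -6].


d = |-10-8| + |0+ 6|
  = 18 + 6
  = 24

24


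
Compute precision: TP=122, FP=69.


Precision = TP/(TP+FP)
= 122/(122+69)
= 122/191 = 63.87%

63.87%


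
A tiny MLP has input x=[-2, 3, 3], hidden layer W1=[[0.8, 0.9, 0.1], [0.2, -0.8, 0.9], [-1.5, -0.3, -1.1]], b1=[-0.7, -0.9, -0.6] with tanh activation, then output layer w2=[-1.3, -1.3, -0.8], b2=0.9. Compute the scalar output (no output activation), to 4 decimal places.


z1[0] = (0.8)·(-2) + (0.9)·(3) + (0.1)·(3) - 0.7 = 0.7
z1[1] = (0.2)·(-2) + (-0.8)·(3) + (0.9)·(3) - 0.9 = -1.0
z1[2] = (-1.5)·(-2) + (-0.3)·(3) + (-1.1)·(3) - 0.6 = -1.8
h = tanh(z1) = [0.6044, -0.7616, -0.9468]
output = (-1.3)·(0.6044) + (-1.3)·(-0.7616) + (-0.8)·(-0.9468) + 0.9 = 1.8618

1.8618


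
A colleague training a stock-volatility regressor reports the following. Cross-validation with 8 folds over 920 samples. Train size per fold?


Fold size = 920/8 = 115
Training per fold = 920 - 115 = 805

805


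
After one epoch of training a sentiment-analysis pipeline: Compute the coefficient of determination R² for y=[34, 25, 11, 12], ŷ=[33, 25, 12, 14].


ȳ = 20.5
SS_res = Σ(y-ŷ)² = 6
SS_tot = Σ(y-ȳ)² = 365
R² = 1 - SS_res/SS_tot = 1 - 0.0164 = 0.9836

0.9836


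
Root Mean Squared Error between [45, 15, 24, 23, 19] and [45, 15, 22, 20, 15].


MSE = 29/5 = 5.8
RMSE = √(29/5) = 2.4083

2.4083


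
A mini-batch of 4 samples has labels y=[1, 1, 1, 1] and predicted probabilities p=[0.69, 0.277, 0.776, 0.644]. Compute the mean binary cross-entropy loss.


L[0] = -ln(0.69) = 0.3711
L[1] = -ln(0.277) = 1.2837
L[2] = -ln(0.776) = 0.2536
L[3] = -ln(0.644) = 0.4401
mean = (0.3711 + 1.2837 + 0.2536 + 0.4401)/4 = 0.5871

0.5871


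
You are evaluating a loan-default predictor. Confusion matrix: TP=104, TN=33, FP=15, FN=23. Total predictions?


Total = TP + TN + FP + FN
= 104 + 33 + 15 + 23
= 175
(Predicted positive: 119, predicted negative: 56)

175


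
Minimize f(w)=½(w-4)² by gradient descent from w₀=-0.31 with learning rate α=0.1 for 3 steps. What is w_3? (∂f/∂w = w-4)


step 1: grad = -0.31-4 = -4.31; w = -0.31 - 0.1·(-4.31) = 0.121
step 2: grad = 0.121-4 = -3.879; w = 0.121 - 0.1·(-3.879) = 0.5089
step 3: grad = 0.5089-4 = -3.4911; w = 0.5089 - 0.1·(-3.4911) = 0.85801

0.85801
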